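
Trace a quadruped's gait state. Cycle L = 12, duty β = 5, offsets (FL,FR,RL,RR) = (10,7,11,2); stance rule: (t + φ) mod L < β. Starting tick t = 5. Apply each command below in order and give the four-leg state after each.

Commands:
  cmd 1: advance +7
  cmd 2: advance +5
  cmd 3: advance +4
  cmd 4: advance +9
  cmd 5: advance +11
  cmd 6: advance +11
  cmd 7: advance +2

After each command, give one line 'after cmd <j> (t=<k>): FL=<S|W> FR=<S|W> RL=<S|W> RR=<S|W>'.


start t=5: FL=S FR=S RL=S RR=W
cmd 1: advance +7 → t=12, phase=(10,7,11,2) → FL=W FR=W RL=W RR=S
cmd 2: advance +5 → t=17, phase=(3,0,4,7) → FL=S FR=S RL=S RR=W
cmd 3: advance +4 → t=21, phase=(7,4,8,11) → FL=W FR=S RL=W RR=W
cmd 4: advance +9 → t=30, phase=(4,1,5,8) → FL=S FR=S RL=W RR=W
cmd 5: advance +11 → t=41, phase=(3,0,4,7) → FL=S FR=S RL=S RR=W
cmd 6: advance +11 → t=52, phase=(2,11,3,6) → FL=S FR=W RL=S RR=W
cmd 7: advance +2 → t=54, phase=(4,1,5,8) → FL=S FR=S RL=W RR=W

after cmd 1 (t=12): FL=W FR=W RL=W RR=S
after cmd 2 (t=17): FL=S FR=S RL=S RR=W
after cmd 3 (t=21): FL=W FR=S RL=W RR=W
after cmd 4 (t=30): FL=S FR=S RL=W RR=W
after cmd 5 (t=41): FL=S FR=S RL=S RR=W
after cmd 6 (t=52): FL=S FR=W RL=S RR=W
after cmd 7 (t=54): FL=S FR=S RL=W RR=W


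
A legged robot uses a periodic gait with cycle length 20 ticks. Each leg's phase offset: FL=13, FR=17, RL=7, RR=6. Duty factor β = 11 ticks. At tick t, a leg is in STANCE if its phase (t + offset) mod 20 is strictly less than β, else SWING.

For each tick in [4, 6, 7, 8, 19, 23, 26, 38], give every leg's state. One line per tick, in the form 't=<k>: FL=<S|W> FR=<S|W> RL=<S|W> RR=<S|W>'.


t=4: FL=W FR=S RL=W RR=S
t=6: FL=W FR=S RL=W RR=W
t=7: FL=S FR=S RL=W RR=W
t=8: FL=S FR=S RL=W RR=W
t=19: FL=W FR=W RL=S RR=S
t=23: FL=W FR=S RL=S RR=S
t=26: FL=W FR=S RL=W RR=W
t=38: FL=W FR=W RL=S RR=S

t=4: phase=(17,1,11,10) vs β=11 → FL=W FR=S RL=W RR=S
t=6: phase=(19,3,13,12) vs β=11 → FL=W FR=S RL=W RR=W
t=7: phase=(0,4,14,13) vs β=11 → FL=S FR=S RL=W RR=W
t=8: phase=(1,5,15,14) vs β=11 → FL=S FR=S RL=W RR=W
t=19: phase=(12,16,6,5) vs β=11 → FL=W FR=W RL=S RR=S
t=23: phase=(16,0,10,9) vs β=11 → FL=W FR=S RL=S RR=S
t=26: phase=(19,3,13,12) vs β=11 → FL=W FR=S RL=W RR=W
t=38: phase=(11,15,5,4) vs β=11 → FL=W FR=W RL=S RR=S


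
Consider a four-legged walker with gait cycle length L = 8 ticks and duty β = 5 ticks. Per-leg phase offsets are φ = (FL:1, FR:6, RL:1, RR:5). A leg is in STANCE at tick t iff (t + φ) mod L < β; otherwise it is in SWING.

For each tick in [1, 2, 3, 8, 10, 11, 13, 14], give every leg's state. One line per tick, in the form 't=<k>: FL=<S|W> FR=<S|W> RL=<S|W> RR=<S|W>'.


t=1: FL=S FR=W RL=S RR=W
t=2: FL=S FR=S RL=S RR=W
t=3: FL=S FR=S RL=S RR=S
t=8: FL=S FR=W RL=S RR=W
t=10: FL=S FR=S RL=S RR=W
t=11: FL=S FR=S RL=S RR=S
t=13: FL=W FR=S RL=W RR=S
t=14: FL=W FR=S RL=W RR=S

t=1: phase=(2,7,2,6) vs β=5 → FL=S FR=W RL=S RR=W
t=2: phase=(3,0,3,7) vs β=5 → FL=S FR=S RL=S RR=W
t=3: phase=(4,1,4,0) vs β=5 → FL=S FR=S RL=S RR=S
t=8: phase=(1,6,1,5) vs β=5 → FL=S FR=W RL=S RR=W
t=10: phase=(3,0,3,7) vs β=5 → FL=S FR=S RL=S RR=W
t=11: phase=(4,1,4,0) vs β=5 → FL=S FR=S RL=S RR=S
t=13: phase=(6,3,6,2) vs β=5 → FL=W FR=S RL=W RR=S
t=14: phase=(7,4,7,3) vs β=5 → FL=W FR=S RL=W RR=S


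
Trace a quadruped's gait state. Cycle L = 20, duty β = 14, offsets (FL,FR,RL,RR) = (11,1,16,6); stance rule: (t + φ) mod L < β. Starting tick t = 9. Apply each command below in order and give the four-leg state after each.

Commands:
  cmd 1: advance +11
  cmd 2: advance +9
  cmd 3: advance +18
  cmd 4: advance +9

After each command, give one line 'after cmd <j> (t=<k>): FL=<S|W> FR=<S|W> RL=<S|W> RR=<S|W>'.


after cmd 1 (t=20): FL=S FR=S RL=W RR=S
after cmd 2 (t=29): FL=S FR=S RL=S RR=W
after cmd 3 (t=47): FL=W FR=S RL=S RR=S
after cmd 4 (t=56): FL=S FR=W RL=S RR=S

start t=9: FL=S FR=S RL=S RR=W
cmd 1: advance +11 → t=20, phase=(11,1,16,6) → FL=S FR=S RL=W RR=S
cmd 2: advance +9 → t=29, phase=(0,10,5,15) → FL=S FR=S RL=S RR=W
cmd 3: advance +18 → t=47, phase=(18,8,3,13) → FL=W FR=S RL=S RR=S
cmd 4: advance +9 → t=56, phase=(7,17,12,2) → FL=S FR=W RL=S RR=S


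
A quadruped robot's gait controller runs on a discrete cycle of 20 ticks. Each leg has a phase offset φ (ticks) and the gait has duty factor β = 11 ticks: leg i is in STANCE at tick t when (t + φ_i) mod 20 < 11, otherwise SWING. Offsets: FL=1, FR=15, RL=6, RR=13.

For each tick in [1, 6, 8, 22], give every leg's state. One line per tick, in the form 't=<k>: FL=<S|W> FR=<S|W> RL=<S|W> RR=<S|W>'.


t=1: FL=S FR=W RL=S RR=W
t=6: FL=S FR=S RL=W RR=W
t=8: FL=S FR=S RL=W RR=S
t=22: FL=S FR=W RL=S RR=W

t=1: phase=(2,16,7,14) vs β=11 → FL=S FR=W RL=S RR=W
t=6: phase=(7,1,12,19) vs β=11 → FL=S FR=S RL=W RR=W
t=8: phase=(9,3,14,1) vs β=11 → FL=S FR=S RL=W RR=S
t=22: phase=(3,17,8,15) vs β=11 → FL=S FR=W RL=S RR=W


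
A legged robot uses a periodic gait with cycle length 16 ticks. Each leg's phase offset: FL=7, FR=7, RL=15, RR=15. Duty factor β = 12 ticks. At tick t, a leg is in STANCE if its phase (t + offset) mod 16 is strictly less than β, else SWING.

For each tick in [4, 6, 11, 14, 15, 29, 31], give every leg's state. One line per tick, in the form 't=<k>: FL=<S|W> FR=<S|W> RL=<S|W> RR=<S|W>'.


t=4: phase=(11,11,3,3) vs β=12 → FL=S FR=S RL=S RR=S
t=6: phase=(13,13,5,5) vs β=12 → FL=W FR=W RL=S RR=S
t=11: phase=(2,2,10,10) vs β=12 → FL=S FR=S RL=S RR=S
t=14: phase=(5,5,13,13) vs β=12 → FL=S FR=S RL=W RR=W
t=15: phase=(6,6,14,14) vs β=12 → FL=S FR=S RL=W RR=W
t=29: phase=(4,4,12,12) vs β=12 → FL=S FR=S RL=W RR=W
t=31: phase=(6,6,14,14) vs β=12 → FL=S FR=S RL=W RR=W

t=4: FL=S FR=S RL=S RR=S
t=6: FL=W FR=W RL=S RR=S
t=11: FL=S FR=S RL=S RR=S
t=14: FL=S FR=S RL=W RR=W
t=15: FL=S FR=S RL=W RR=W
t=29: FL=S FR=S RL=W RR=W
t=31: FL=S FR=S RL=W RR=W


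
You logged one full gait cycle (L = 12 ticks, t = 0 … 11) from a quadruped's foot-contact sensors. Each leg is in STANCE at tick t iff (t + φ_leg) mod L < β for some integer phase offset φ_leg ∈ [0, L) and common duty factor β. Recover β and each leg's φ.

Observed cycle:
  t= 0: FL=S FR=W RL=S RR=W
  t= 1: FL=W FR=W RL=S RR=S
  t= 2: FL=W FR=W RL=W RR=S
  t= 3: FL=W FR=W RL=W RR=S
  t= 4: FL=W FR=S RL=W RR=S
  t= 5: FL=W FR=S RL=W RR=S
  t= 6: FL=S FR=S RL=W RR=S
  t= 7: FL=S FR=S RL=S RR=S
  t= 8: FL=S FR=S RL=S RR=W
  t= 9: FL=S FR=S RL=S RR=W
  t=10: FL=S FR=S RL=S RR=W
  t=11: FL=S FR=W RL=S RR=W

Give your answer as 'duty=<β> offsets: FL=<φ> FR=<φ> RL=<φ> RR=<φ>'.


duty β = stance ticks per leg = 7
FL: stance ticks = 7; W→S at t=6 → φ=6
FR: stance ticks = 7; W→S at t=4 → φ=8
RL: stance ticks = 7; W→S at t=7 → φ=5
RR: stance ticks = 7; W→S at t=1 → φ=11

duty=7 offsets: FL=6 FR=8 RL=5 RR=11


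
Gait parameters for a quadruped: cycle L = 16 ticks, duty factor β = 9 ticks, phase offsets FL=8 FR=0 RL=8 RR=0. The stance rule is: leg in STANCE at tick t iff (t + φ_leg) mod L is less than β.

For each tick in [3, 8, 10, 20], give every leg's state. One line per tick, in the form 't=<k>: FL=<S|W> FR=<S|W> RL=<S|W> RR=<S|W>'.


t=3: FL=W FR=S RL=W RR=S
t=8: FL=S FR=S RL=S RR=S
t=10: FL=S FR=W RL=S RR=W
t=20: FL=W FR=S RL=W RR=S

t=3: phase=(11,3,11,3) vs β=9 → FL=W FR=S RL=W RR=S
t=8: phase=(0,8,0,8) vs β=9 → FL=S FR=S RL=S RR=S
t=10: phase=(2,10,2,10) vs β=9 → FL=S FR=W RL=S RR=W
t=20: phase=(12,4,12,4) vs β=9 → FL=W FR=S RL=W RR=S


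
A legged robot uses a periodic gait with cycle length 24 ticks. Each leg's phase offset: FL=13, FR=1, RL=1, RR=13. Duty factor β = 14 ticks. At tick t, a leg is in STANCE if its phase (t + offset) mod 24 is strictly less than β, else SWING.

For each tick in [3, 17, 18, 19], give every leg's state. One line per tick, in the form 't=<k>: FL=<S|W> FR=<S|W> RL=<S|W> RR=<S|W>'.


t=3: FL=W FR=S RL=S RR=W
t=17: FL=S FR=W RL=W RR=S
t=18: FL=S FR=W RL=W RR=S
t=19: FL=S FR=W RL=W RR=S

t=3: phase=(16,4,4,16) vs β=14 → FL=W FR=S RL=S RR=W
t=17: phase=(6,18,18,6) vs β=14 → FL=S FR=W RL=W RR=S
t=18: phase=(7,19,19,7) vs β=14 → FL=S FR=W RL=W RR=S
t=19: phase=(8,20,20,8) vs β=14 → FL=S FR=W RL=W RR=S


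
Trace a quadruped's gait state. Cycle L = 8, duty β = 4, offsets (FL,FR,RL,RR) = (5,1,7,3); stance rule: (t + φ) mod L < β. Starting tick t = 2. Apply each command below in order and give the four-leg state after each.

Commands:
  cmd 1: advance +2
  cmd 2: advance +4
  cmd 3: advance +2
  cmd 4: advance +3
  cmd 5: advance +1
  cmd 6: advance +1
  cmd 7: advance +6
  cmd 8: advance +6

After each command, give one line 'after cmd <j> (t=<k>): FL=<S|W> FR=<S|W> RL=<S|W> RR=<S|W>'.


start t=2: FL=W FR=S RL=S RR=W
cmd 1: advance +2 → t=4, phase=(1,5,3,7) → FL=S FR=W RL=S RR=W
cmd 2: advance +4 → t=8, phase=(5,1,7,3) → FL=W FR=S RL=W RR=S
cmd 3: advance +2 → t=10, phase=(7,3,1,5) → FL=W FR=S RL=S RR=W
cmd 4: advance +3 → t=13, phase=(2,6,4,0) → FL=S FR=W RL=W RR=S
cmd 5: advance +1 → t=14, phase=(3,7,5,1) → FL=S FR=W RL=W RR=S
cmd 6: advance +1 → t=15, phase=(4,0,6,2) → FL=W FR=S RL=W RR=S
cmd 7: advance +6 → t=21, phase=(2,6,4,0) → FL=S FR=W RL=W RR=S
cmd 8: advance +6 → t=27, phase=(0,4,2,6) → FL=S FR=W RL=S RR=W

after cmd 1 (t=4): FL=S FR=W RL=S RR=W
after cmd 2 (t=8): FL=W FR=S RL=W RR=S
after cmd 3 (t=10): FL=W FR=S RL=S RR=W
after cmd 4 (t=13): FL=S FR=W RL=W RR=S
after cmd 5 (t=14): FL=S FR=W RL=W RR=S
after cmd 6 (t=15): FL=W FR=S RL=W RR=S
after cmd 7 (t=21): FL=S FR=W RL=W RR=S
after cmd 8 (t=27): FL=S FR=W RL=S RR=W


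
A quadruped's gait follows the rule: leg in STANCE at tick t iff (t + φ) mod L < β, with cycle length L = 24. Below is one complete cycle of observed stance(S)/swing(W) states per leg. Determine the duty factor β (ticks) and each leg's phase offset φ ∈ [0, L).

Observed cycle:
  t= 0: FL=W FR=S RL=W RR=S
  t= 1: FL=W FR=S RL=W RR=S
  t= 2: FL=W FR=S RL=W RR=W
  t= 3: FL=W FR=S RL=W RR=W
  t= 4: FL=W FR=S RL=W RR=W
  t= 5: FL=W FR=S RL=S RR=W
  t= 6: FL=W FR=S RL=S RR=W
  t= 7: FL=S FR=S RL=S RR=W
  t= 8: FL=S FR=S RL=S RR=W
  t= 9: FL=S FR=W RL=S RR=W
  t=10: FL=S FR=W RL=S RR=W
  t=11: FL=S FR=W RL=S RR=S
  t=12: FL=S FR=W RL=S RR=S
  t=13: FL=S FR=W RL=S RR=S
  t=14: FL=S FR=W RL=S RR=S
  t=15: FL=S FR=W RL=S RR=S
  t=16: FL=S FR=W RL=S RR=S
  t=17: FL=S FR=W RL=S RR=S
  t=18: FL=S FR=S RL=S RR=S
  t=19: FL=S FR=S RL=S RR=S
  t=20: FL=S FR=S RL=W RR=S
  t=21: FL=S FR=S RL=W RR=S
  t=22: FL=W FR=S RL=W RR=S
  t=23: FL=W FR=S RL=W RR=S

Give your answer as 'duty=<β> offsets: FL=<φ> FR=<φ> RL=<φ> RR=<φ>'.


duty=15 offsets: FL=17 FR=6 RL=19 RR=13

duty β = stance ticks per leg = 15
FL: stance ticks = 15; W→S at t=7 → φ=17
FR: stance ticks = 15; W→S at t=18 → φ=6
RL: stance ticks = 15; W→S at t=5 → φ=19
RR: stance ticks = 15; W→S at t=11 → φ=13


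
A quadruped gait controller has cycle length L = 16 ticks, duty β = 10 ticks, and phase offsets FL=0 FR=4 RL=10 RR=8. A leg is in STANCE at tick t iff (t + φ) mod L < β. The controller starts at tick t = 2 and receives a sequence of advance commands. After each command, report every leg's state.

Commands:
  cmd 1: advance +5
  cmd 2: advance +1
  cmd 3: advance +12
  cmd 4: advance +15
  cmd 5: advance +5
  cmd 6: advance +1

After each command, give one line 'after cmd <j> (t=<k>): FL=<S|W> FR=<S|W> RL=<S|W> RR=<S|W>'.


start t=2: FL=S FR=S RL=W RR=W
cmd 1: advance +5 → t=7, phase=(7,11,1,15) → FL=S FR=W RL=S RR=W
cmd 2: advance +1 → t=8, phase=(8,12,2,0) → FL=S FR=W RL=S RR=S
cmd 3: advance +12 → t=20, phase=(4,8,14,12) → FL=S FR=S RL=W RR=W
cmd 4: advance +15 → t=35, phase=(3,7,13,11) → FL=S FR=S RL=W RR=W
cmd 5: advance +5 → t=40, phase=(8,12,2,0) → FL=S FR=W RL=S RR=S
cmd 6: advance +1 → t=41, phase=(9,13,3,1) → FL=S FR=W RL=S RR=S

after cmd 1 (t=7): FL=S FR=W RL=S RR=W
after cmd 2 (t=8): FL=S FR=W RL=S RR=S
after cmd 3 (t=20): FL=S FR=S RL=W RR=W
after cmd 4 (t=35): FL=S FR=S RL=W RR=W
after cmd 5 (t=40): FL=S FR=W RL=S RR=S
after cmd 6 (t=41): FL=S FR=W RL=S RR=S


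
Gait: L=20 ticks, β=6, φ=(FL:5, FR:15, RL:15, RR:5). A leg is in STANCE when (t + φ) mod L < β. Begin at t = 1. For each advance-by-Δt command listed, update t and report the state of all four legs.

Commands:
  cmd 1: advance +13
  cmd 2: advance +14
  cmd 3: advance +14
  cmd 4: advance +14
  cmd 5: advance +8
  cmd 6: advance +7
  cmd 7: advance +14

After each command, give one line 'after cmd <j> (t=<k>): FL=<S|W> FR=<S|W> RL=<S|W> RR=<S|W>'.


start t=1: FL=W FR=W RL=W RR=W
cmd 1: advance +13 → t=14, phase=(19,9,9,19) → FL=W FR=W RL=W RR=W
cmd 2: advance +14 → t=28, phase=(13,3,3,13) → FL=W FR=S RL=S RR=W
cmd 3: advance +14 → t=42, phase=(7,17,17,7) → FL=W FR=W RL=W RR=W
cmd 4: advance +14 → t=56, phase=(1,11,11,1) → FL=S FR=W RL=W RR=S
cmd 5: advance +8 → t=64, phase=(9,19,19,9) → FL=W FR=W RL=W RR=W
cmd 6: advance +7 → t=71, phase=(16,6,6,16) → FL=W FR=W RL=W RR=W
cmd 7: advance +14 → t=85, phase=(10,0,0,10) → FL=W FR=S RL=S RR=W

after cmd 1 (t=14): FL=W FR=W RL=W RR=W
after cmd 2 (t=28): FL=W FR=S RL=S RR=W
after cmd 3 (t=42): FL=W FR=W RL=W RR=W
after cmd 4 (t=56): FL=S FR=W RL=W RR=S
after cmd 5 (t=64): FL=W FR=W RL=W RR=W
after cmd 6 (t=71): FL=W FR=W RL=W RR=W
after cmd 7 (t=85): FL=W FR=S RL=S RR=W


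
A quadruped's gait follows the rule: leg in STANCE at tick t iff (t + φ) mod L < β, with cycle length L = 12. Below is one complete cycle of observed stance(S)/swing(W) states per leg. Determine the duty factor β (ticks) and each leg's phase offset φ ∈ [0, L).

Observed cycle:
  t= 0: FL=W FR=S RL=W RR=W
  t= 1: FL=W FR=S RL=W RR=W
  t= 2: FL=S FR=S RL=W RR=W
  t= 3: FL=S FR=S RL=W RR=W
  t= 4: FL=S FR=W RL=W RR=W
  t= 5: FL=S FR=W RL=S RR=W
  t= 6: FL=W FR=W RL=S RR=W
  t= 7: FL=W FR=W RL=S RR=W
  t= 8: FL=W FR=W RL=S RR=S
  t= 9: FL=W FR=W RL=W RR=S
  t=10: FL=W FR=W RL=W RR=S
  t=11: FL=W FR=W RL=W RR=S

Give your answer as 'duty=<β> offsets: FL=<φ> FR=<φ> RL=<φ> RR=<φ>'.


duty=4 offsets: FL=10 FR=0 RL=7 RR=4

duty β = stance ticks per leg = 4
FL: stance ticks = 4; W→S at t=2 → φ=10
FR: stance ticks = 4; W→S at t=0 → φ=0
RL: stance ticks = 4; W→S at t=5 → φ=7
RR: stance ticks = 4; W→S at t=8 → φ=4


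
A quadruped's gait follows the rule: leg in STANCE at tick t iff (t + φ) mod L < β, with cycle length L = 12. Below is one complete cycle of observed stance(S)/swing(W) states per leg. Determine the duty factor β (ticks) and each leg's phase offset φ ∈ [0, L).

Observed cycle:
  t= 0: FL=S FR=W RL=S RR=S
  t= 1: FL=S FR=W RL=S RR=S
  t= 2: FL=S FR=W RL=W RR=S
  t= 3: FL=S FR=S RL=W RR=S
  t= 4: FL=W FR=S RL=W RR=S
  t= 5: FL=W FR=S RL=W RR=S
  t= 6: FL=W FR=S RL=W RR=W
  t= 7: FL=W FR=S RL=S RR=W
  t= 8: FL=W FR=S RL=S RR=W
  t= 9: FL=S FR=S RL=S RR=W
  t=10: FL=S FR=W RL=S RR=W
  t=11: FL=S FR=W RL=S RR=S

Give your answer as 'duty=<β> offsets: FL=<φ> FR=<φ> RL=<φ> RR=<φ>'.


duty β = stance ticks per leg = 7
FL: stance ticks = 7; W→S at t=9 → φ=3
FR: stance ticks = 7; W→S at t=3 → φ=9
RL: stance ticks = 7; W→S at t=7 → φ=5
RR: stance ticks = 7; W→S at t=11 → φ=1

duty=7 offsets: FL=3 FR=9 RL=5 RR=1


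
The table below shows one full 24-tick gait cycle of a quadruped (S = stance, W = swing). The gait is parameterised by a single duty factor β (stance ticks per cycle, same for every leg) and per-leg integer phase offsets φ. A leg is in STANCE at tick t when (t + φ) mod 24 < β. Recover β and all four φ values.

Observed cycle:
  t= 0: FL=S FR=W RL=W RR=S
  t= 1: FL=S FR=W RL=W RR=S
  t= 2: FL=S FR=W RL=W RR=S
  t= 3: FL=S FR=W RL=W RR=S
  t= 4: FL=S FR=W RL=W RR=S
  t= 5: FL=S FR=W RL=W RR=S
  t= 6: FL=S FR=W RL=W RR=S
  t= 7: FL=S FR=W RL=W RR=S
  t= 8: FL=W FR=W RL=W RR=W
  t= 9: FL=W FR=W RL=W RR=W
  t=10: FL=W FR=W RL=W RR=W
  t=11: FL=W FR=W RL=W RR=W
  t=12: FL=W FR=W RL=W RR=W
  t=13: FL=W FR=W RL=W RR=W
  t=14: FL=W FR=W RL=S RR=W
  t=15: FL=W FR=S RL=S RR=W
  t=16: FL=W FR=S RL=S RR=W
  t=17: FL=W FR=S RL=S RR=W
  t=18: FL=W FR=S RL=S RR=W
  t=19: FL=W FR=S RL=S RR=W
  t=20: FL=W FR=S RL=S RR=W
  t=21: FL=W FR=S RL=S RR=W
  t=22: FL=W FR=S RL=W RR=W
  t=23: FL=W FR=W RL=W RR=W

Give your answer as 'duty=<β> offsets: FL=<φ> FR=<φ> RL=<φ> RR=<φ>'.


duty β = stance ticks per leg = 8
FL: stance ticks = 8; W→S at t=0 → φ=0
FR: stance ticks = 8; W→S at t=15 → φ=9
RL: stance ticks = 8; W→S at t=14 → φ=10
RR: stance ticks = 8; W→S at t=0 → φ=0

duty=8 offsets: FL=0 FR=9 RL=10 RR=0


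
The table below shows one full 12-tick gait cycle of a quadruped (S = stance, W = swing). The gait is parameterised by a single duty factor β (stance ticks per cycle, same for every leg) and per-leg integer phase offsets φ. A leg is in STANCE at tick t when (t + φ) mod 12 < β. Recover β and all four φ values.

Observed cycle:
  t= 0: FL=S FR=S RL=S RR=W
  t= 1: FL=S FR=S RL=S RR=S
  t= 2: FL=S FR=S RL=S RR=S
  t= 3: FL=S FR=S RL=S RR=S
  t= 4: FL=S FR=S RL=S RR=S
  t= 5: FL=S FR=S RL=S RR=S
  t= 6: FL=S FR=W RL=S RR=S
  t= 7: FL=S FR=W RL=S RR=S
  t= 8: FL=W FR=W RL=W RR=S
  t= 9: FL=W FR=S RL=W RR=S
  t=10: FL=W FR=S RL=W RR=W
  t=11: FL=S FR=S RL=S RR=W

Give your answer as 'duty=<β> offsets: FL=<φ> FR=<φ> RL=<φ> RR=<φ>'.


duty β = stance ticks per leg = 9
FL: stance ticks = 9; W→S at t=11 → φ=1
FR: stance ticks = 9; W→S at t=9 → φ=3
RL: stance ticks = 9; W→S at t=11 → φ=1
RR: stance ticks = 9; W→S at t=1 → φ=11

duty=9 offsets: FL=1 FR=3 RL=1 RR=11


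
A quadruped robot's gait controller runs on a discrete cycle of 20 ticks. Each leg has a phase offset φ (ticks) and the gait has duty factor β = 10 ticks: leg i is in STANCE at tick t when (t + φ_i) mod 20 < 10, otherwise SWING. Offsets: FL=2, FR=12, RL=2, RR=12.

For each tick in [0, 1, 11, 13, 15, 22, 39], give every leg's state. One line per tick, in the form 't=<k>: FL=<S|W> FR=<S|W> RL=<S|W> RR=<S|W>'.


t=0: FL=S FR=W RL=S RR=W
t=1: FL=S FR=W RL=S RR=W
t=11: FL=W FR=S RL=W RR=S
t=13: FL=W FR=S RL=W RR=S
t=15: FL=W FR=S RL=W RR=S
t=22: FL=S FR=W RL=S RR=W
t=39: FL=S FR=W RL=S RR=W

t=0: phase=(2,12,2,12) vs β=10 → FL=S FR=W RL=S RR=W
t=1: phase=(3,13,3,13) vs β=10 → FL=S FR=W RL=S RR=W
t=11: phase=(13,3,13,3) vs β=10 → FL=W FR=S RL=W RR=S
t=13: phase=(15,5,15,5) vs β=10 → FL=W FR=S RL=W RR=S
t=15: phase=(17,7,17,7) vs β=10 → FL=W FR=S RL=W RR=S
t=22: phase=(4,14,4,14) vs β=10 → FL=S FR=W RL=S RR=W
t=39: phase=(1,11,1,11) vs β=10 → FL=S FR=W RL=S RR=W


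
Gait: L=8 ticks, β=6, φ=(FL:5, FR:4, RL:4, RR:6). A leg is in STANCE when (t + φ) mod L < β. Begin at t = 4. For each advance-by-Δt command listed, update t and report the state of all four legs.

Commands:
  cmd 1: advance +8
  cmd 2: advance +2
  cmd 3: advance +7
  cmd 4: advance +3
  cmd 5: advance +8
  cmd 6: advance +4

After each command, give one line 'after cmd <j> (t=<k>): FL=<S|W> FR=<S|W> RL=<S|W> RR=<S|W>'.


after cmd 1 (t=12): FL=S FR=S RL=S RR=S
after cmd 2 (t=14): FL=S FR=S RL=S RR=S
after cmd 3 (t=21): FL=S FR=S RL=S RR=S
after cmd 4 (t=24): FL=S FR=S RL=S RR=W
after cmd 5 (t=32): FL=S FR=S RL=S RR=W
after cmd 6 (t=36): FL=S FR=S RL=S RR=S

start t=4: FL=S FR=S RL=S RR=S
cmd 1: advance +8 → t=12, phase=(1,0,0,2) → FL=S FR=S RL=S RR=S
cmd 2: advance +2 → t=14, phase=(3,2,2,4) → FL=S FR=S RL=S RR=S
cmd 3: advance +7 → t=21, phase=(2,1,1,3) → FL=S FR=S RL=S RR=S
cmd 4: advance +3 → t=24, phase=(5,4,4,6) → FL=S FR=S RL=S RR=W
cmd 5: advance +8 → t=32, phase=(5,4,4,6) → FL=S FR=S RL=S RR=W
cmd 6: advance +4 → t=36, phase=(1,0,0,2) → FL=S FR=S RL=S RR=S


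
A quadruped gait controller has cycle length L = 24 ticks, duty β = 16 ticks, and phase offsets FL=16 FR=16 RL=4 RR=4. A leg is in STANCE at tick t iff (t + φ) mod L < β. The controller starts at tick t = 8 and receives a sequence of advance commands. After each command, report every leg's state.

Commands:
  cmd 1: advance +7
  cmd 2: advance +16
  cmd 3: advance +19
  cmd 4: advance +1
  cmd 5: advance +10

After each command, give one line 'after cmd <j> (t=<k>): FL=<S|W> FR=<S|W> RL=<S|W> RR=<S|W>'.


after cmd 1 (t=15): FL=S FR=S RL=W RR=W
after cmd 2 (t=31): FL=W FR=W RL=S RR=S
after cmd 3 (t=50): FL=W FR=W RL=S RR=S
after cmd 4 (t=51): FL=W FR=W RL=S RR=S
after cmd 5 (t=61): FL=S FR=S RL=W RR=W

start t=8: FL=S FR=S RL=S RR=S
cmd 1: advance +7 → t=15, phase=(7,7,19,19) → FL=S FR=S RL=W RR=W
cmd 2: advance +16 → t=31, phase=(23,23,11,11) → FL=W FR=W RL=S RR=S
cmd 3: advance +19 → t=50, phase=(18,18,6,6) → FL=W FR=W RL=S RR=S
cmd 4: advance +1 → t=51, phase=(19,19,7,7) → FL=W FR=W RL=S RR=S
cmd 5: advance +10 → t=61, phase=(5,5,17,17) → FL=S FR=S RL=W RR=W


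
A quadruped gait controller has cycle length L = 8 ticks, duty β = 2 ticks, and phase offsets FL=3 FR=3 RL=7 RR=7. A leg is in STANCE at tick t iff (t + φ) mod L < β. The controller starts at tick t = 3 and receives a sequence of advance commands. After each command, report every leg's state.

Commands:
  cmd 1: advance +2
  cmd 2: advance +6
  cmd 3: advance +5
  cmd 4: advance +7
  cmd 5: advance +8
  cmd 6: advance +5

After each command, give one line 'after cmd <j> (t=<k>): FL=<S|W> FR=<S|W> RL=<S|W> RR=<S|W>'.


start t=3: FL=W FR=W RL=W RR=W
cmd 1: advance +2 → t=5, phase=(0,0,4,4) → FL=S FR=S RL=W RR=W
cmd 2: advance +6 → t=11, phase=(6,6,2,2) → FL=W FR=W RL=W RR=W
cmd 3: advance +5 → t=16, phase=(3,3,7,7) → FL=W FR=W RL=W RR=W
cmd 4: advance +7 → t=23, phase=(2,2,6,6) → FL=W FR=W RL=W RR=W
cmd 5: advance +8 → t=31, phase=(2,2,6,6) → FL=W FR=W RL=W RR=W
cmd 6: advance +5 → t=36, phase=(7,7,3,3) → FL=W FR=W RL=W RR=W

after cmd 1 (t=5): FL=S FR=S RL=W RR=W
after cmd 2 (t=11): FL=W FR=W RL=W RR=W
after cmd 3 (t=16): FL=W FR=W RL=W RR=W
after cmd 4 (t=23): FL=W FR=W RL=W RR=W
after cmd 5 (t=31): FL=W FR=W RL=W RR=W
after cmd 6 (t=36): FL=W FR=W RL=W RR=W


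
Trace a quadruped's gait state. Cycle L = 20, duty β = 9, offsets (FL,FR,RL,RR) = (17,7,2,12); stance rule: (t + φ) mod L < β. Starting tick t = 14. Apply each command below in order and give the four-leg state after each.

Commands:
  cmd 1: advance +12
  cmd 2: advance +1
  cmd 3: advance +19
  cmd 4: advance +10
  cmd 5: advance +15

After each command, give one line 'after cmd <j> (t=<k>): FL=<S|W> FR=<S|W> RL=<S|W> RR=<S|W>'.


after cmd 1 (t=26): FL=S FR=W RL=S RR=W
after cmd 2 (t=27): FL=S FR=W RL=W RR=W
after cmd 3 (t=46): FL=S FR=W RL=S RR=W
after cmd 4 (t=56): FL=W FR=S RL=W RR=S
after cmd 5 (t=71): FL=S FR=W RL=W RR=S

start t=14: FL=W FR=S RL=W RR=S
cmd 1: advance +12 → t=26, phase=(3,13,8,18) → FL=S FR=W RL=S RR=W
cmd 2: advance +1 → t=27, phase=(4,14,9,19) → FL=S FR=W RL=W RR=W
cmd 3: advance +19 → t=46, phase=(3,13,8,18) → FL=S FR=W RL=S RR=W
cmd 4: advance +10 → t=56, phase=(13,3,18,8) → FL=W FR=S RL=W RR=S
cmd 5: advance +15 → t=71, phase=(8,18,13,3) → FL=S FR=W RL=W RR=S


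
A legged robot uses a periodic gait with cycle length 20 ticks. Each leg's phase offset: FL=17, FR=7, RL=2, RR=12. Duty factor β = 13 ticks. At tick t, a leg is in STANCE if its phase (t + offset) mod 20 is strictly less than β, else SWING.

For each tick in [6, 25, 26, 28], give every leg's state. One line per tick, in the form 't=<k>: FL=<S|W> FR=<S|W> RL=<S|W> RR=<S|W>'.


t=6: FL=S FR=W RL=S RR=W
t=25: FL=S FR=S RL=S RR=W
t=26: FL=S FR=W RL=S RR=W
t=28: FL=S FR=W RL=S RR=S

t=6: phase=(3,13,8,18) vs β=13 → FL=S FR=W RL=S RR=W
t=25: phase=(2,12,7,17) vs β=13 → FL=S FR=S RL=S RR=W
t=26: phase=(3,13,8,18) vs β=13 → FL=S FR=W RL=S RR=W
t=28: phase=(5,15,10,0) vs β=13 → FL=S FR=W RL=S RR=S


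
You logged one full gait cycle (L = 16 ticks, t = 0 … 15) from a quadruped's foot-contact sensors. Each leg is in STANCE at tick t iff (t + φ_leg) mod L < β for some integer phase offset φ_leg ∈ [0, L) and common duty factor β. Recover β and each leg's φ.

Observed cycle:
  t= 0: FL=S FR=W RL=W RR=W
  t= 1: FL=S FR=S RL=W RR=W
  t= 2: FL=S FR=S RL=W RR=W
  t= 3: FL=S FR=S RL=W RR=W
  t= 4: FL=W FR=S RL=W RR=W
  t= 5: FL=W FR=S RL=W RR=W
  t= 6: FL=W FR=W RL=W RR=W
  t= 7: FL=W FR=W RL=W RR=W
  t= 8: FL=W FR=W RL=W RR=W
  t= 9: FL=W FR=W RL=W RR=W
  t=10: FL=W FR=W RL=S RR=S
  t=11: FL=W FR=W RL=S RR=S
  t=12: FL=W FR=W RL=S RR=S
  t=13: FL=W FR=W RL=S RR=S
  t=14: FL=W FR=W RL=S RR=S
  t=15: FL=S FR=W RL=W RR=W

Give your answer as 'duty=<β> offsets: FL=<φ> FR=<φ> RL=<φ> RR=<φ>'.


duty β = stance ticks per leg = 5
FL: stance ticks = 5; W→S at t=15 → φ=1
FR: stance ticks = 5; W→S at t=1 → φ=15
RL: stance ticks = 5; W→S at t=10 → φ=6
RR: stance ticks = 5; W→S at t=10 → φ=6

duty=5 offsets: FL=1 FR=15 RL=6 RR=6


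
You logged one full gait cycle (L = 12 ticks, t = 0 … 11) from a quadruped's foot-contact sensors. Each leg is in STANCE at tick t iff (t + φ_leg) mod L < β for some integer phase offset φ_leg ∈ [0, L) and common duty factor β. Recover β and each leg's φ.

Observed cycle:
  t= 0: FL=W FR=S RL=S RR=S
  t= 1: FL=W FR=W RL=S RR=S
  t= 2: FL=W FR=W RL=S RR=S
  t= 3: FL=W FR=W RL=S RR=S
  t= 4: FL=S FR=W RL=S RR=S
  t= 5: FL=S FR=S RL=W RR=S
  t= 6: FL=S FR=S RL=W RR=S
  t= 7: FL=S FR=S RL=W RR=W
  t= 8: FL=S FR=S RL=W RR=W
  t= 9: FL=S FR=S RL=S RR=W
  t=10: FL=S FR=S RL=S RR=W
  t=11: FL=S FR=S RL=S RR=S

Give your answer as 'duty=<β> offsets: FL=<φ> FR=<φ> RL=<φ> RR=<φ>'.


duty=8 offsets: FL=8 FR=7 RL=3 RR=1

duty β = stance ticks per leg = 8
FL: stance ticks = 8; W→S at t=4 → φ=8
FR: stance ticks = 8; W→S at t=5 → φ=7
RL: stance ticks = 8; W→S at t=9 → φ=3
RR: stance ticks = 8; W→S at t=11 → φ=1


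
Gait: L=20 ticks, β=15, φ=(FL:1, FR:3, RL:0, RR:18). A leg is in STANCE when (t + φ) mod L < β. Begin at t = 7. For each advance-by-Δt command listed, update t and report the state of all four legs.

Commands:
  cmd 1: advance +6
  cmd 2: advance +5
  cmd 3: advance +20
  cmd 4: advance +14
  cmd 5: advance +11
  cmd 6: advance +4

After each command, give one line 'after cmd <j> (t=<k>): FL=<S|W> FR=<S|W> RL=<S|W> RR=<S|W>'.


start t=7: FL=S FR=S RL=S RR=S
cmd 1: advance +6 → t=13, phase=(14,16,13,11) → FL=S FR=W RL=S RR=S
cmd 2: advance +5 → t=18, phase=(19,1,18,16) → FL=W FR=S RL=W RR=W
cmd 3: advance +20 → t=38, phase=(19,1,18,16) → FL=W FR=S RL=W RR=W
cmd 4: advance +14 → t=52, phase=(13,15,12,10) → FL=S FR=W RL=S RR=S
cmd 5: advance +11 → t=63, phase=(4,6,3,1) → FL=S FR=S RL=S RR=S
cmd 6: advance +4 → t=67, phase=(8,10,7,5) → FL=S FR=S RL=S RR=S

after cmd 1 (t=13): FL=S FR=W RL=S RR=S
after cmd 2 (t=18): FL=W FR=S RL=W RR=W
after cmd 3 (t=38): FL=W FR=S RL=W RR=W
after cmd 4 (t=52): FL=S FR=W RL=S RR=S
after cmd 5 (t=63): FL=S FR=S RL=S RR=S
after cmd 6 (t=67): FL=S FR=S RL=S RR=S


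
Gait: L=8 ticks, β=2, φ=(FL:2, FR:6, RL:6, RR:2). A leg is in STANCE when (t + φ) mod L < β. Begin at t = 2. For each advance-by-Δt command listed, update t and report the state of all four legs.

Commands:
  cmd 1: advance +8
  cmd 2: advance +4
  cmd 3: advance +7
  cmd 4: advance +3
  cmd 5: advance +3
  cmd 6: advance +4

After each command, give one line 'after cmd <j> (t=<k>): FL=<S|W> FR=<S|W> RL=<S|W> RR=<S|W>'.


after cmd 1 (t=10): FL=W FR=S RL=S RR=W
after cmd 2 (t=14): FL=S FR=W RL=W RR=S
after cmd 3 (t=21): FL=W FR=W RL=W RR=W
after cmd 4 (t=24): FL=W FR=W RL=W RR=W
after cmd 5 (t=27): FL=W FR=S RL=S RR=W
after cmd 6 (t=31): FL=S FR=W RL=W RR=S

start t=2: FL=W FR=S RL=S RR=W
cmd 1: advance +8 → t=10, phase=(4,0,0,4) → FL=W FR=S RL=S RR=W
cmd 2: advance +4 → t=14, phase=(0,4,4,0) → FL=S FR=W RL=W RR=S
cmd 3: advance +7 → t=21, phase=(7,3,3,7) → FL=W FR=W RL=W RR=W
cmd 4: advance +3 → t=24, phase=(2,6,6,2) → FL=W FR=W RL=W RR=W
cmd 5: advance +3 → t=27, phase=(5,1,1,5) → FL=W FR=S RL=S RR=W
cmd 6: advance +4 → t=31, phase=(1,5,5,1) → FL=S FR=W RL=W RR=S


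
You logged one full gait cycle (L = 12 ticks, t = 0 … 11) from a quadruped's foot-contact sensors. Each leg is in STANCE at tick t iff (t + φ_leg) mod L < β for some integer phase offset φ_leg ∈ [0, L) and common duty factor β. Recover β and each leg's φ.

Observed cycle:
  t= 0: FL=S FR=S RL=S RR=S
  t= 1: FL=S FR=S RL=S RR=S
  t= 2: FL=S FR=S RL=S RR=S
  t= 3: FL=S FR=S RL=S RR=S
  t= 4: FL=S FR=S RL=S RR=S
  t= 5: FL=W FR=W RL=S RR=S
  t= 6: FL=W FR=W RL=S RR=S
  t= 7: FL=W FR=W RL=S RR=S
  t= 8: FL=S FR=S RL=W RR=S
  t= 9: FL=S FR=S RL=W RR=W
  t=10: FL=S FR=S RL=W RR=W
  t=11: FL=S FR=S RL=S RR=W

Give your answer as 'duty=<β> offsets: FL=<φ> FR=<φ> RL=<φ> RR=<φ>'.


duty β = stance ticks per leg = 9
FL: stance ticks = 9; W→S at t=8 → φ=4
FR: stance ticks = 9; W→S at t=8 → φ=4
RL: stance ticks = 9; W→S at t=11 → φ=1
RR: stance ticks = 9; W→S at t=0 → φ=0

duty=9 offsets: FL=4 FR=4 RL=1 RR=0


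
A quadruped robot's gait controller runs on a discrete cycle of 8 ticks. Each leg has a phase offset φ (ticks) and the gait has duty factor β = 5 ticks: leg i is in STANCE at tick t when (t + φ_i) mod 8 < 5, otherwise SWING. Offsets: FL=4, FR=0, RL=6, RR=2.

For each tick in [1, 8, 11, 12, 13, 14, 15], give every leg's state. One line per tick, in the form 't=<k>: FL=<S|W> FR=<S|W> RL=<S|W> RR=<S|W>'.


t=1: phase=(5,1,7,3) vs β=5 → FL=W FR=S RL=W RR=S
t=8: phase=(4,0,6,2) vs β=5 → FL=S FR=S RL=W RR=S
t=11: phase=(7,3,1,5) vs β=5 → FL=W FR=S RL=S RR=W
t=12: phase=(0,4,2,6) vs β=5 → FL=S FR=S RL=S RR=W
t=13: phase=(1,5,3,7) vs β=5 → FL=S FR=W RL=S RR=W
t=14: phase=(2,6,4,0) vs β=5 → FL=S FR=W RL=S RR=S
t=15: phase=(3,7,5,1) vs β=5 → FL=S FR=W RL=W RR=S

t=1: FL=W FR=S RL=W RR=S
t=8: FL=S FR=S RL=W RR=S
t=11: FL=W FR=S RL=S RR=W
t=12: FL=S FR=S RL=S RR=W
t=13: FL=S FR=W RL=S RR=W
t=14: FL=S FR=W RL=S RR=S
t=15: FL=S FR=W RL=W RR=S


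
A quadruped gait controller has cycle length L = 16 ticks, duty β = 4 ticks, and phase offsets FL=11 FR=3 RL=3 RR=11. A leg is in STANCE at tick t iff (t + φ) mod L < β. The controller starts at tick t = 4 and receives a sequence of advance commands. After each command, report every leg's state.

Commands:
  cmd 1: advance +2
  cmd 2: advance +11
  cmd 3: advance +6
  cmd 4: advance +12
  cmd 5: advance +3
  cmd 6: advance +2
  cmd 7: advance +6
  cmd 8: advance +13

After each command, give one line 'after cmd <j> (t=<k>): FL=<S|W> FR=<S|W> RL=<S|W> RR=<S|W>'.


after cmd 1 (t=6): FL=S FR=W RL=W RR=S
after cmd 2 (t=17): FL=W FR=W RL=W RR=W
after cmd 3 (t=23): FL=S FR=W RL=W RR=S
after cmd 4 (t=35): FL=W FR=W RL=W RR=W
after cmd 5 (t=38): FL=S FR=W RL=W RR=S
after cmd 6 (t=40): FL=S FR=W RL=W RR=S
after cmd 7 (t=46): FL=W FR=S RL=S RR=W
after cmd 8 (t=59): FL=W FR=W RL=W RR=W

start t=4: FL=W FR=W RL=W RR=W
cmd 1: advance +2 → t=6, phase=(1,9,9,1) → FL=S FR=W RL=W RR=S
cmd 2: advance +11 → t=17, phase=(12,4,4,12) → FL=W FR=W RL=W RR=W
cmd 3: advance +6 → t=23, phase=(2,10,10,2) → FL=S FR=W RL=W RR=S
cmd 4: advance +12 → t=35, phase=(14,6,6,14) → FL=W FR=W RL=W RR=W
cmd 5: advance +3 → t=38, phase=(1,9,9,1) → FL=S FR=W RL=W RR=S
cmd 6: advance +2 → t=40, phase=(3,11,11,3) → FL=S FR=W RL=W RR=S
cmd 7: advance +6 → t=46, phase=(9,1,1,9) → FL=W FR=S RL=S RR=W
cmd 8: advance +13 → t=59, phase=(6,14,14,6) → FL=W FR=W RL=W RR=W


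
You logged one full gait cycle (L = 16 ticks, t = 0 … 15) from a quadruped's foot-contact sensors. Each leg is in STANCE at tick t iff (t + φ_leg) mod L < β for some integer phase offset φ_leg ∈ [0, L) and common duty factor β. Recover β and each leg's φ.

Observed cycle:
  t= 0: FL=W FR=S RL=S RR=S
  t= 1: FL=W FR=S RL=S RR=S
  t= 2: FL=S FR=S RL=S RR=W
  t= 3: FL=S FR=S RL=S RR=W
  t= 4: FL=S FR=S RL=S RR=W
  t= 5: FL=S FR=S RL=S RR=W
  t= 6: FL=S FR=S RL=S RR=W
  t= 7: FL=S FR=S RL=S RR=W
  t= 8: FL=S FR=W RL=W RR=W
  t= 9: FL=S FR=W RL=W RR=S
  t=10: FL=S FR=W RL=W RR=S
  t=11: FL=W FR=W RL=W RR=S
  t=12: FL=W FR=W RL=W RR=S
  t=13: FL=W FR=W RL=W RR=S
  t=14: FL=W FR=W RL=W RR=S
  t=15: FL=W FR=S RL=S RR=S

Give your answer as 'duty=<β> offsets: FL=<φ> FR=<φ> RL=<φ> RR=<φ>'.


duty β = stance ticks per leg = 9
FL: stance ticks = 9; W→S at t=2 → φ=14
FR: stance ticks = 9; W→S at t=15 → φ=1
RL: stance ticks = 9; W→S at t=15 → φ=1
RR: stance ticks = 9; W→S at t=9 → φ=7

duty=9 offsets: FL=14 FR=1 RL=1 RR=7


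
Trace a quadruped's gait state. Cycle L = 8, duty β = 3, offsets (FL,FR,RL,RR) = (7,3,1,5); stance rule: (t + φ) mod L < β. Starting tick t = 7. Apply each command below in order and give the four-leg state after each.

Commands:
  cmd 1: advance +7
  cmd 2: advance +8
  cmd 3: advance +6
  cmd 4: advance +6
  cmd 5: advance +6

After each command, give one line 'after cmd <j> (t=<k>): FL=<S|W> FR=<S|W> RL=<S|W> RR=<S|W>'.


after cmd 1 (t=14): FL=W FR=S RL=W RR=W
after cmd 2 (t=22): FL=W FR=S RL=W RR=W
after cmd 3 (t=28): FL=W FR=W RL=W RR=S
after cmd 4 (t=34): FL=S FR=W RL=W RR=W
after cmd 5 (t=40): FL=W FR=W RL=S RR=W

start t=7: FL=W FR=S RL=S RR=W
cmd 1: advance +7 → t=14, phase=(5,1,7,3) → FL=W FR=S RL=W RR=W
cmd 2: advance +8 → t=22, phase=(5,1,7,3) → FL=W FR=S RL=W RR=W
cmd 3: advance +6 → t=28, phase=(3,7,5,1) → FL=W FR=W RL=W RR=S
cmd 4: advance +6 → t=34, phase=(1,5,3,7) → FL=S FR=W RL=W RR=W
cmd 5: advance +6 → t=40, phase=(7,3,1,5) → FL=W FR=W RL=S RR=W


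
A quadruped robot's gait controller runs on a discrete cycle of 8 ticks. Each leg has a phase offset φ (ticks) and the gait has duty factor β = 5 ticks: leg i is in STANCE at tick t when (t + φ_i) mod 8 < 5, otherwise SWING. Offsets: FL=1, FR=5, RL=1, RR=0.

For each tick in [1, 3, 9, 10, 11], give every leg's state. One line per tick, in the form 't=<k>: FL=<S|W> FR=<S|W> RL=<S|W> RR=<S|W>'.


t=1: phase=(2,6,2,1) vs β=5 → FL=S FR=W RL=S RR=S
t=3: phase=(4,0,4,3) vs β=5 → FL=S FR=S RL=S RR=S
t=9: phase=(2,6,2,1) vs β=5 → FL=S FR=W RL=S RR=S
t=10: phase=(3,7,3,2) vs β=5 → FL=S FR=W RL=S RR=S
t=11: phase=(4,0,4,3) vs β=5 → FL=S FR=S RL=S RR=S

t=1: FL=S FR=W RL=S RR=S
t=3: FL=S FR=S RL=S RR=S
t=9: FL=S FR=W RL=S RR=S
t=10: FL=S FR=W RL=S RR=S
t=11: FL=S FR=S RL=S RR=S


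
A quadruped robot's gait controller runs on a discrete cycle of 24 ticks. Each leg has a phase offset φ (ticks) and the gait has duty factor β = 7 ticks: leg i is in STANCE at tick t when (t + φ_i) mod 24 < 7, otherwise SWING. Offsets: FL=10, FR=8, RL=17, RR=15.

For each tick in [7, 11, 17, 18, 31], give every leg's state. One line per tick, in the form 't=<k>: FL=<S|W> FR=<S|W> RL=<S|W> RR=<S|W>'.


t=7: phase=(17,15,0,22) vs β=7 → FL=W FR=W RL=S RR=W
t=11: phase=(21,19,4,2) vs β=7 → FL=W FR=W RL=S RR=S
t=17: phase=(3,1,10,8) vs β=7 → FL=S FR=S RL=W RR=W
t=18: phase=(4,2,11,9) vs β=7 → FL=S FR=S RL=W RR=W
t=31: phase=(17,15,0,22) vs β=7 → FL=W FR=W RL=S RR=W

t=7: FL=W FR=W RL=S RR=W
t=11: FL=W FR=W RL=S RR=S
t=17: FL=S FR=S RL=W RR=W
t=18: FL=S FR=S RL=W RR=W
t=31: FL=W FR=W RL=S RR=W


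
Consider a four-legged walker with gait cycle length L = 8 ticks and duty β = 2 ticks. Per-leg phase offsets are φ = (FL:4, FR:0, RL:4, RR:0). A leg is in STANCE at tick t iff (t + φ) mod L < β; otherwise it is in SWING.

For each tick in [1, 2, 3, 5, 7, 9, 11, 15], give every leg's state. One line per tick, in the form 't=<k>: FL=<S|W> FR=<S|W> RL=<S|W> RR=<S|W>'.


t=1: phase=(5,1,5,1) vs β=2 → FL=W FR=S RL=W RR=S
t=2: phase=(6,2,6,2) vs β=2 → FL=W FR=W RL=W RR=W
t=3: phase=(7,3,7,3) vs β=2 → FL=W FR=W RL=W RR=W
t=5: phase=(1,5,1,5) vs β=2 → FL=S FR=W RL=S RR=W
t=7: phase=(3,7,3,7) vs β=2 → FL=W FR=W RL=W RR=W
t=9: phase=(5,1,5,1) vs β=2 → FL=W FR=S RL=W RR=S
t=11: phase=(7,3,7,3) vs β=2 → FL=W FR=W RL=W RR=W
t=15: phase=(3,7,3,7) vs β=2 → FL=W FR=W RL=W RR=W

t=1: FL=W FR=S RL=W RR=S
t=2: FL=W FR=W RL=W RR=W
t=3: FL=W FR=W RL=W RR=W
t=5: FL=S FR=W RL=S RR=W
t=7: FL=W FR=W RL=W RR=W
t=9: FL=W FR=S RL=W RR=S
t=11: FL=W FR=W RL=W RR=W
t=15: FL=W FR=W RL=W RR=W


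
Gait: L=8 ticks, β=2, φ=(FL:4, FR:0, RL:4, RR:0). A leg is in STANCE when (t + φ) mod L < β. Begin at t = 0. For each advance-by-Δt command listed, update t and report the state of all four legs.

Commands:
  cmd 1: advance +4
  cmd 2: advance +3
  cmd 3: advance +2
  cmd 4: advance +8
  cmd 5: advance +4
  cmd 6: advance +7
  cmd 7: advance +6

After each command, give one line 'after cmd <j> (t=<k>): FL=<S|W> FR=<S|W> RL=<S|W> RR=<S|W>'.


after cmd 1 (t=4): FL=S FR=W RL=S RR=W
after cmd 2 (t=7): FL=W FR=W RL=W RR=W
after cmd 3 (t=9): FL=W FR=S RL=W RR=S
after cmd 4 (t=17): FL=W FR=S RL=W RR=S
after cmd 5 (t=21): FL=S FR=W RL=S RR=W
after cmd 6 (t=28): FL=S FR=W RL=S RR=W
after cmd 7 (t=34): FL=W FR=W RL=W RR=W

start t=0: FL=W FR=S RL=W RR=S
cmd 1: advance +4 → t=4, phase=(0,4,0,4) → FL=S FR=W RL=S RR=W
cmd 2: advance +3 → t=7, phase=(3,7,3,7) → FL=W FR=W RL=W RR=W
cmd 3: advance +2 → t=9, phase=(5,1,5,1) → FL=W FR=S RL=W RR=S
cmd 4: advance +8 → t=17, phase=(5,1,5,1) → FL=W FR=S RL=W RR=S
cmd 5: advance +4 → t=21, phase=(1,5,1,5) → FL=S FR=W RL=S RR=W
cmd 6: advance +7 → t=28, phase=(0,4,0,4) → FL=S FR=W RL=S RR=W
cmd 7: advance +6 → t=34, phase=(6,2,6,2) → FL=W FR=W RL=W RR=W


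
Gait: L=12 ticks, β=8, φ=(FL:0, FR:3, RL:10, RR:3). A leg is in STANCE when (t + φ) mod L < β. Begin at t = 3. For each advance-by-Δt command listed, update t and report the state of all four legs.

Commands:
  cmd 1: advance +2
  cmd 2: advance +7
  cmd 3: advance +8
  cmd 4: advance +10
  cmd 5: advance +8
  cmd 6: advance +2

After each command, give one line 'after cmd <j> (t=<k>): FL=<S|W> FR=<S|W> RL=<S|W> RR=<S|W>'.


after cmd 1 (t=5): FL=S FR=W RL=S RR=W
after cmd 2 (t=12): FL=S FR=S RL=W RR=S
after cmd 3 (t=20): FL=W FR=W RL=S RR=W
after cmd 4 (t=30): FL=S FR=W RL=S RR=W
after cmd 5 (t=38): FL=S FR=S RL=S RR=S
after cmd 6 (t=40): FL=S FR=S RL=S RR=S

start t=3: FL=S FR=S RL=S RR=S
cmd 1: advance +2 → t=5, phase=(5,8,3,8) → FL=S FR=W RL=S RR=W
cmd 2: advance +7 → t=12, phase=(0,3,10,3) → FL=S FR=S RL=W RR=S
cmd 3: advance +8 → t=20, phase=(8,11,6,11) → FL=W FR=W RL=S RR=W
cmd 4: advance +10 → t=30, phase=(6,9,4,9) → FL=S FR=W RL=S RR=W
cmd 5: advance +8 → t=38, phase=(2,5,0,5) → FL=S FR=S RL=S RR=S
cmd 6: advance +2 → t=40, phase=(4,7,2,7) → FL=S FR=S RL=S RR=S


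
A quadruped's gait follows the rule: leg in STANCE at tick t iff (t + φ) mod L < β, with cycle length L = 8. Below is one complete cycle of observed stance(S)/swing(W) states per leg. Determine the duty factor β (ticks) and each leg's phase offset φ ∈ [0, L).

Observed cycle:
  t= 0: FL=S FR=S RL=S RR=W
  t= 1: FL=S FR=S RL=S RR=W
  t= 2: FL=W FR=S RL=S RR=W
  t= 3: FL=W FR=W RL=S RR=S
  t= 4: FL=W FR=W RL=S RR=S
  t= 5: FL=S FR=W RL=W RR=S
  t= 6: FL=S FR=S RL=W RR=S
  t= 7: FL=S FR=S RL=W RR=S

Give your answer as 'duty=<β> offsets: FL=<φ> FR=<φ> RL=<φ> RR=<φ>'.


duty β = stance ticks per leg = 5
FL: stance ticks = 5; W→S at t=5 → φ=3
FR: stance ticks = 5; W→S at t=6 → φ=2
RL: stance ticks = 5; W→S at t=0 → φ=0
RR: stance ticks = 5; W→S at t=3 → φ=5

duty=5 offsets: FL=3 FR=2 RL=0 RR=5


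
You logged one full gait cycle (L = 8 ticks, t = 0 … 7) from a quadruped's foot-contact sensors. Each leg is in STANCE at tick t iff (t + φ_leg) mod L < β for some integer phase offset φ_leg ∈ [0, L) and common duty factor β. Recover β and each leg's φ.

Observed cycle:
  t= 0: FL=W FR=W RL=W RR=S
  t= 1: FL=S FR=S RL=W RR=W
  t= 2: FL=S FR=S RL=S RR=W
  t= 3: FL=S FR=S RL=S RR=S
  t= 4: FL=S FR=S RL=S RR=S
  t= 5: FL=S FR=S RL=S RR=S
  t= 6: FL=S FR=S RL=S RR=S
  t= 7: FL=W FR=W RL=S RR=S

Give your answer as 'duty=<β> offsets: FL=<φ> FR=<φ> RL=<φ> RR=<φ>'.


duty=6 offsets: FL=7 FR=7 RL=6 RR=5

duty β = stance ticks per leg = 6
FL: stance ticks = 6; W→S at t=1 → φ=7
FR: stance ticks = 6; W→S at t=1 → φ=7
RL: stance ticks = 6; W→S at t=2 → φ=6
RR: stance ticks = 6; W→S at t=3 → φ=5


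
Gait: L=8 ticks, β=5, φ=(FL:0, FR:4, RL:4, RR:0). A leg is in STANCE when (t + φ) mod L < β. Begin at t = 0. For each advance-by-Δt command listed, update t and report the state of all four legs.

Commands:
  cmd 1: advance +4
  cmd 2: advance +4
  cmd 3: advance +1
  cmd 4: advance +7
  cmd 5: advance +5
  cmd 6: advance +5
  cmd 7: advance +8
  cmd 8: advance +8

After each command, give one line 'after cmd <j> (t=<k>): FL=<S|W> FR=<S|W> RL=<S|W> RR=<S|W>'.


after cmd 1 (t=4): FL=S FR=S RL=S RR=S
after cmd 2 (t=8): FL=S FR=S RL=S RR=S
after cmd 3 (t=9): FL=S FR=W RL=W RR=S
after cmd 4 (t=16): FL=S FR=S RL=S RR=S
after cmd 5 (t=21): FL=W FR=S RL=S RR=W
after cmd 6 (t=26): FL=S FR=W RL=W RR=S
after cmd 7 (t=34): FL=S FR=W RL=W RR=S
after cmd 8 (t=42): FL=S FR=W RL=W RR=S

start t=0: FL=S FR=S RL=S RR=S
cmd 1: advance +4 → t=4, phase=(4,0,0,4) → FL=S FR=S RL=S RR=S
cmd 2: advance +4 → t=8, phase=(0,4,4,0) → FL=S FR=S RL=S RR=S
cmd 3: advance +1 → t=9, phase=(1,5,5,1) → FL=S FR=W RL=W RR=S
cmd 4: advance +7 → t=16, phase=(0,4,4,0) → FL=S FR=S RL=S RR=S
cmd 5: advance +5 → t=21, phase=(5,1,1,5) → FL=W FR=S RL=S RR=W
cmd 6: advance +5 → t=26, phase=(2,6,6,2) → FL=S FR=W RL=W RR=S
cmd 7: advance +8 → t=34, phase=(2,6,6,2) → FL=S FR=W RL=W RR=S
cmd 8: advance +8 → t=42, phase=(2,6,6,2) → FL=S FR=W RL=W RR=S
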